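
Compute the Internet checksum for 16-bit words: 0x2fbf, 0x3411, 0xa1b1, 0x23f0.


Sum all words (with carry folding):
+ 0x2fbf = 0x2fbf
+ 0x3411 = 0x63d0
+ 0xa1b1 = 0x0582
+ 0x23f0 = 0x2972
One's complement: ~0x2972
Checksum = 0xd68d


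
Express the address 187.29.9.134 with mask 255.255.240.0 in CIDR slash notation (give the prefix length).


Binary: 11111111.11111111.11110000.00000000
Count leading 1s
Prefix: /20


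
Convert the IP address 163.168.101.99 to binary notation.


163 = 10100011
168 = 10101000
101 = 01100101
99 = 01100011
Binary: 10100011.10101000.01100101.01100011


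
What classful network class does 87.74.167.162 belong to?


First octet: 87
Binary: 01010111
0xxxxxxx -> Class A (1-126)
Class A, default mask 255.0.0.0 (/8)


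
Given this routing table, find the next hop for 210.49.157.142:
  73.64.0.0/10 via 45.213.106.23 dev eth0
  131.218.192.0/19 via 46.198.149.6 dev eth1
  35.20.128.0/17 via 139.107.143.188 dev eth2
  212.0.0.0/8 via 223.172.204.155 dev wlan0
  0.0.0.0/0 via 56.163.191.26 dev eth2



Longest prefix match for 210.49.157.142:
  /10 73.64.0.0: no
  /19 131.218.192.0: no
  /17 35.20.128.0: no
  /8 212.0.0.0: no
  /0 0.0.0.0: MATCH
Selected: next-hop 56.163.191.26 via eth2 (matched /0)


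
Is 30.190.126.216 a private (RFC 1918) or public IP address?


RFC 1918 private ranges:
  10.0.0.0/8 (10.0.0.0 - 10.255.255.255)
  172.16.0.0/12 (172.16.0.0 - 172.31.255.255)
  192.168.0.0/16 (192.168.0.0 - 192.168.255.255)
Public (not in any RFC 1918 range)


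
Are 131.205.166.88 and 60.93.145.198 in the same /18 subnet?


Mask: 255.255.192.0
131.205.166.88 AND mask = 131.205.128.0
60.93.145.198 AND mask = 60.93.128.0
No, different subnets (131.205.128.0 vs 60.93.128.0)


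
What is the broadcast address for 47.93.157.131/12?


Network: 47.80.0.0/12
Host bits = 20
Set all host bits to 1:
Broadcast: 47.95.255.255


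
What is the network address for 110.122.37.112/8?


IP:   01101110.01111010.00100101.01110000
Mask: 11111111.00000000.00000000.00000000
AND operation:
Net:  01101110.00000000.00000000.00000000
Network: 110.0.0.0/8


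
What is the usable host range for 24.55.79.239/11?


Network: 24.32.0.0
Broadcast: 24.63.255.255
First usable = network + 1
Last usable = broadcast - 1
Range: 24.32.0.1 to 24.63.255.254


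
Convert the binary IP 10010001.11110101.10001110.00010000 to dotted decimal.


10010001 = 145
11110101 = 245
10001110 = 142
00010000 = 16
IP: 145.245.142.16


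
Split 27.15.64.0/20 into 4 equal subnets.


New prefix = 20 + 2 = 22
Each subnet has 1024 addresses
  27.15.64.0/22
  27.15.68.0/22
  27.15.72.0/22
  27.15.76.0/22
Subnets: 27.15.64.0/22, 27.15.68.0/22, 27.15.72.0/22, 27.15.76.0/22


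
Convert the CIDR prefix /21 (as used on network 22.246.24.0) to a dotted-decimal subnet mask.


/21 means 21 network bits, 11 host bits
Binary: 11111111111111111111100000000000
Mask: 255.255.248.0


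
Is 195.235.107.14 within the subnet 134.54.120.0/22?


Subnet network: 134.54.120.0
Test IP AND mask: 195.235.104.0
No, 195.235.107.14 is not in 134.54.120.0/22


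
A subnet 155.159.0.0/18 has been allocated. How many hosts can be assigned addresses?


Host bits = 32 - 18 = 14
Total addresses = 2^14 = 16384
Usable = total - 2 (network and broadcast)
Usable hosts: 16382


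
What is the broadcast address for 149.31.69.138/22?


Network: 149.31.68.0/22
Host bits = 10
Set all host bits to 1:
Broadcast: 149.31.71.255


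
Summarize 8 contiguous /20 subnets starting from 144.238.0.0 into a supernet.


Original prefix: /20
Number of subnets: 8 = 2^3
New prefix = 20 - 3 = 17
Supernet: 144.238.0.0/17


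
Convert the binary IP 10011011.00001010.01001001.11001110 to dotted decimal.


10011011 = 155
00001010 = 10
01001001 = 73
11001110 = 206
IP: 155.10.73.206


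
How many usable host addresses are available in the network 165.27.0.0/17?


Host bits = 32 - 17 = 15
Total addresses = 2^15 = 32768
Usable = total - 2 (network and broadcast)
Usable hosts: 32766


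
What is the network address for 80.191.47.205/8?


IP:   01010000.10111111.00101111.11001101
Mask: 11111111.00000000.00000000.00000000
AND operation:
Net:  01010000.00000000.00000000.00000000
Network: 80.0.0.0/8


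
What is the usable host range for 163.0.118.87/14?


Network: 163.0.0.0
Broadcast: 163.3.255.255
First usable = network + 1
Last usable = broadcast - 1
Range: 163.0.0.1 to 163.3.255.254


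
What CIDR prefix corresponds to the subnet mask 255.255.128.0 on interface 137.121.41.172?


Binary: 11111111.11111111.10000000.00000000
Count leading 1s
Prefix: /17


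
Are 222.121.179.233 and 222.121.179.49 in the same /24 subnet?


Mask: 255.255.255.0
222.121.179.233 AND mask = 222.121.179.0
222.121.179.49 AND mask = 222.121.179.0
Yes, same subnet (222.121.179.0)


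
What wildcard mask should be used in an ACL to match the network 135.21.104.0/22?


Subnet mask: 255.255.252.0
Wildcard = 255.255.255.255 - subnet mask
255 - 255 = 0
255 - 255 = 0
255 - 252 = 3
255 - 0 = 255
Wildcard: 0.0.3.255


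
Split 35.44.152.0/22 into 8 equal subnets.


New prefix = 22 + 3 = 25
Each subnet has 128 addresses
  35.44.152.0/25
  35.44.152.128/25
  35.44.153.0/25
  35.44.153.128/25
  35.44.154.0/25
  35.44.154.128/25
  35.44.155.0/25
  35.44.155.128/25
Subnets: 35.44.152.0/25, 35.44.152.128/25, 35.44.153.0/25, 35.44.153.128/25, 35.44.154.0/25, 35.44.154.128/25, 35.44.155.0/25, 35.44.155.128/25


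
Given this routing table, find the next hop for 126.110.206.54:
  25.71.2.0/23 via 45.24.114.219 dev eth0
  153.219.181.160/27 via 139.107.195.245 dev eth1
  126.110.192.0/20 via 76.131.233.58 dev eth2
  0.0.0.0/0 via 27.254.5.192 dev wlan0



Longest prefix match for 126.110.206.54:
  /23 25.71.2.0: no
  /27 153.219.181.160: no
  /20 126.110.192.0: MATCH
  /0 0.0.0.0: MATCH
Selected: next-hop 76.131.233.58 via eth2 (matched /20)


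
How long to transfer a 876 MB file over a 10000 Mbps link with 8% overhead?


Effective throughput = 10000 * (1 - 8/100) = 9200 Mbps
File size in Mb = 876 * 8 = 7008 Mb
Time = 7008 / 9200
Time = 0.7617 seconds


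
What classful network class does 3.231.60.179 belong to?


First octet: 3
Binary: 00000011
0xxxxxxx -> Class A (1-126)
Class A, default mask 255.0.0.0 (/8)


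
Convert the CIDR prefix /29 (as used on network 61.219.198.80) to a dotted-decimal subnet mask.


/29 means 29 network bits, 3 host bits
Binary: 11111111111111111111111111111000
Mask: 255.255.255.248


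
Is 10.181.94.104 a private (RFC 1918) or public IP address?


RFC 1918 private ranges:
  10.0.0.0/8 (10.0.0.0 - 10.255.255.255)
  172.16.0.0/12 (172.16.0.0 - 172.31.255.255)
  192.168.0.0/16 (192.168.0.0 - 192.168.255.255)
Private (in 10.0.0.0/8)


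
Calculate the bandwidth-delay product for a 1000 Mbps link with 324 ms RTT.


BDP = bandwidth * RTT
= 1000 Mbps * 324 ms
= 1000 * 1e6 * 324 / 1000 bits
= 324000000 bits
= 40500000 bytes
= 39550.7812 KB
BDP = 324000000 bits (40500000 bytes)


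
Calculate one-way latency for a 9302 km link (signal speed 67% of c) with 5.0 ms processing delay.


Speed = 0.67 * 3e5 km/s = 201000 km/s
Propagation delay = 9302 / 201000 = 0.0463 s = 46.2786 ms
Processing delay = 5.0 ms
Total one-way latency = 51.2786 ms


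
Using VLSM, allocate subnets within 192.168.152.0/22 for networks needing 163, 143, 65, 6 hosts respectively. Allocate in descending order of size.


163 hosts -> /24 (254 usable): 192.168.152.0/24
143 hosts -> /24 (254 usable): 192.168.153.0/24
65 hosts -> /25 (126 usable): 192.168.154.0/25
6 hosts -> /29 (6 usable): 192.168.154.128/29
Allocation: 192.168.152.0/24 (163 hosts, 254 usable); 192.168.153.0/24 (143 hosts, 254 usable); 192.168.154.0/25 (65 hosts, 126 usable); 192.168.154.128/29 (6 hosts, 6 usable)


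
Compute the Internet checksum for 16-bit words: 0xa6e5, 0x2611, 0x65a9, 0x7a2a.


Sum all words (with carry folding):
+ 0xa6e5 = 0xa6e5
+ 0x2611 = 0xccf6
+ 0x65a9 = 0x32a0
+ 0x7a2a = 0xacca
One's complement: ~0xacca
Checksum = 0x5335


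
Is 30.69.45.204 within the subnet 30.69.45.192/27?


Subnet network: 30.69.45.192
Test IP AND mask: 30.69.45.192
Yes, 30.69.45.204 is in 30.69.45.192/27


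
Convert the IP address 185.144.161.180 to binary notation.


185 = 10111001
144 = 10010000
161 = 10100001
180 = 10110100
Binary: 10111001.10010000.10100001.10110100


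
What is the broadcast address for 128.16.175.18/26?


Network: 128.16.175.0/26
Host bits = 6
Set all host bits to 1:
Broadcast: 128.16.175.63


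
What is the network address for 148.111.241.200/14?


IP:   10010100.01101111.11110001.11001000
Mask: 11111111.11111100.00000000.00000000
AND operation:
Net:  10010100.01101100.00000000.00000000
Network: 148.108.0.0/14


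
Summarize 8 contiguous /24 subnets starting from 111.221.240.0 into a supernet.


Original prefix: /24
Number of subnets: 8 = 2^3
New prefix = 24 - 3 = 21
Supernet: 111.221.240.0/21


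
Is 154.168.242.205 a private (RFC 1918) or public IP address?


RFC 1918 private ranges:
  10.0.0.0/8 (10.0.0.0 - 10.255.255.255)
  172.16.0.0/12 (172.16.0.0 - 172.31.255.255)
  192.168.0.0/16 (192.168.0.0 - 192.168.255.255)
Public (not in any RFC 1918 range)


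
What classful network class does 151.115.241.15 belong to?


First octet: 151
Binary: 10010111
10xxxxxx -> Class B (128-191)
Class B, default mask 255.255.0.0 (/16)


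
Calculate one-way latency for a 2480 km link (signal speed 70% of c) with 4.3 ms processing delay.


Speed = 0.7 * 3e5 km/s = 210000 km/s
Propagation delay = 2480 / 210000 = 0.0118 s = 11.8095 ms
Processing delay = 4.3 ms
Total one-way latency = 16.1095 ms


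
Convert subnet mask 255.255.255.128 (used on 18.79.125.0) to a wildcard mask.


Subnet mask: 255.255.255.128
Wildcard = 255.255.255.255 - subnet mask
255 - 255 = 0
255 - 255 = 0
255 - 255 = 0
255 - 128 = 127
Wildcard: 0.0.0.127


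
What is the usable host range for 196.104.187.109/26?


Network: 196.104.187.64
Broadcast: 196.104.187.127
First usable = network + 1
Last usable = broadcast - 1
Range: 196.104.187.65 to 196.104.187.126


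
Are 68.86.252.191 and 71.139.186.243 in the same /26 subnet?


Mask: 255.255.255.192
68.86.252.191 AND mask = 68.86.252.128
71.139.186.243 AND mask = 71.139.186.192
No, different subnets (68.86.252.128 vs 71.139.186.192)


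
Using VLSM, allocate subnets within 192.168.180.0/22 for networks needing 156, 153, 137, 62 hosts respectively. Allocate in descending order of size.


156 hosts -> /24 (254 usable): 192.168.180.0/24
153 hosts -> /24 (254 usable): 192.168.181.0/24
137 hosts -> /24 (254 usable): 192.168.182.0/24
62 hosts -> /26 (62 usable): 192.168.183.0/26
Allocation: 192.168.180.0/24 (156 hosts, 254 usable); 192.168.181.0/24 (153 hosts, 254 usable); 192.168.182.0/24 (137 hosts, 254 usable); 192.168.183.0/26 (62 hosts, 62 usable)


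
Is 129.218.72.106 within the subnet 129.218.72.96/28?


Subnet network: 129.218.72.96
Test IP AND mask: 129.218.72.96
Yes, 129.218.72.106 is in 129.218.72.96/28


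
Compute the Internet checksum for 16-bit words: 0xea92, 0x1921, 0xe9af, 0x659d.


Sum all words (with carry folding):
+ 0xea92 = 0xea92
+ 0x1921 = 0x03b4
+ 0xe9af = 0xed63
+ 0x659d = 0x5301
One's complement: ~0x5301
Checksum = 0xacfe


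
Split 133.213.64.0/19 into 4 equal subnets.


New prefix = 19 + 2 = 21
Each subnet has 2048 addresses
  133.213.64.0/21
  133.213.72.0/21
  133.213.80.0/21
  133.213.88.0/21
Subnets: 133.213.64.0/21, 133.213.72.0/21, 133.213.80.0/21, 133.213.88.0/21


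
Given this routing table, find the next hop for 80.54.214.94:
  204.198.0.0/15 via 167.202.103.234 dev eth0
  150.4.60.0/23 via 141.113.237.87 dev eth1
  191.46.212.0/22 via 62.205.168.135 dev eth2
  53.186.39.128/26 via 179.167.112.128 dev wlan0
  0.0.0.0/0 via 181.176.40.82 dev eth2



Longest prefix match for 80.54.214.94:
  /15 204.198.0.0: no
  /23 150.4.60.0: no
  /22 191.46.212.0: no
  /26 53.186.39.128: no
  /0 0.0.0.0: MATCH
Selected: next-hop 181.176.40.82 via eth2 (matched /0)


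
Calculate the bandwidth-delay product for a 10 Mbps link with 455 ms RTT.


BDP = bandwidth * RTT
= 10 Mbps * 455 ms
= 10 * 1e6 * 455 / 1000 bits
= 4550000 bits
= 568750 bytes
= 555.4199 KB
BDP = 4550000 bits (568750 bytes)


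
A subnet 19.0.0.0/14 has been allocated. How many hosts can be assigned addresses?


Host bits = 32 - 14 = 18
Total addresses = 2^18 = 262144
Usable = total - 2 (network and broadcast)
Usable hosts: 262142


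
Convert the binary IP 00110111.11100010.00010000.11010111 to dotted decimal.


00110111 = 55
11100010 = 226
00010000 = 16
11010111 = 215
IP: 55.226.16.215


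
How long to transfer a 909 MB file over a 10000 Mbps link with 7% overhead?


Effective throughput = 10000 * (1 - 7/100) = 9300 Mbps
File size in Mb = 909 * 8 = 7272 Mb
Time = 7272 / 9300
Time = 0.7819 seconds


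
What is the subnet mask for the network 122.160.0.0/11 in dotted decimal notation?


/11 means 11 network bits, 21 host bits
Binary: 11111111111000000000000000000000
Mask: 255.224.0.0


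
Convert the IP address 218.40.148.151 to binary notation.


218 = 11011010
40 = 00101000
148 = 10010100
151 = 10010111
Binary: 11011010.00101000.10010100.10010111


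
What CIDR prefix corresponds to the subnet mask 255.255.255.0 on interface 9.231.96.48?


Binary: 11111111.11111111.11111111.00000000
Count leading 1s
Prefix: /24


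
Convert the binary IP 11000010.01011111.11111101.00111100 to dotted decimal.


11000010 = 194
01011111 = 95
11111101 = 253
00111100 = 60
IP: 194.95.253.60


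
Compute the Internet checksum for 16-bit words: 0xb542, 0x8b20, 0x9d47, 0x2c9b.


Sum all words (with carry folding):
+ 0xb542 = 0xb542
+ 0x8b20 = 0x4063
+ 0x9d47 = 0xddaa
+ 0x2c9b = 0x0a46
One's complement: ~0x0a46
Checksum = 0xf5b9


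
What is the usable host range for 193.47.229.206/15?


Network: 193.46.0.0
Broadcast: 193.47.255.255
First usable = network + 1
Last usable = broadcast - 1
Range: 193.46.0.1 to 193.47.255.254


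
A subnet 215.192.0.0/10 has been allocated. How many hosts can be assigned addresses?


Host bits = 32 - 10 = 22
Total addresses = 2^22 = 4194304
Usable = total - 2 (network and broadcast)
Usable hosts: 4194302


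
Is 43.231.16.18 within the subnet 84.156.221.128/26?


Subnet network: 84.156.221.128
Test IP AND mask: 43.231.16.0
No, 43.231.16.18 is not in 84.156.221.128/26


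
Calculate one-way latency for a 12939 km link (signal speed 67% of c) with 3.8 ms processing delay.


Speed = 0.67 * 3e5 km/s = 201000 km/s
Propagation delay = 12939 / 201000 = 0.0644 s = 64.3731 ms
Processing delay = 3.8 ms
Total one-way latency = 68.1731 ms


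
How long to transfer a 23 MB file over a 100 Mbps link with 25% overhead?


Effective throughput = 100 * (1 - 25/100) = 75 Mbps
File size in Mb = 23 * 8 = 184 Mb
Time = 184 / 75
Time = 2.4533 seconds


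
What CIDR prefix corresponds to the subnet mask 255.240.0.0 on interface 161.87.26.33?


Binary: 11111111.11110000.00000000.00000000
Count leading 1s
Prefix: /12


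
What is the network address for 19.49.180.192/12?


IP:   00010011.00110001.10110100.11000000
Mask: 11111111.11110000.00000000.00000000
AND operation:
Net:  00010011.00110000.00000000.00000000
Network: 19.48.0.0/12


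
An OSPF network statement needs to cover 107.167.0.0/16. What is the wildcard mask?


Subnet mask: 255.255.0.0
Wildcard = 255.255.255.255 - subnet mask
255 - 255 = 0
255 - 255 = 0
255 - 0 = 255
255 - 0 = 255
Wildcard: 0.0.255.255


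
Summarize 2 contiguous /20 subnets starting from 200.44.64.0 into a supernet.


Original prefix: /20
Number of subnets: 2 = 2^1
New prefix = 20 - 1 = 19
Supernet: 200.44.64.0/19


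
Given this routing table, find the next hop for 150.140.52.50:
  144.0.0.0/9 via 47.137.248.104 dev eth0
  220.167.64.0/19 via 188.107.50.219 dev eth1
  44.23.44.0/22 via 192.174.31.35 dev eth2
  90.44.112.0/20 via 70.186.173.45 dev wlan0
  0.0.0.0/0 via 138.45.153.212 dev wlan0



Longest prefix match for 150.140.52.50:
  /9 144.0.0.0: no
  /19 220.167.64.0: no
  /22 44.23.44.0: no
  /20 90.44.112.0: no
  /0 0.0.0.0: MATCH
Selected: next-hop 138.45.153.212 via wlan0 (matched /0)


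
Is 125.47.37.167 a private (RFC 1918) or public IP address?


RFC 1918 private ranges:
  10.0.0.0/8 (10.0.0.0 - 10.255.255.255)
  172.16.0.0/12 (172.16.0.0 - 172.31.255.255)
  192.168.0.0/16 (192.168.0.0 - 192.168.255.255)
Public (not in any RFC 1918 range)


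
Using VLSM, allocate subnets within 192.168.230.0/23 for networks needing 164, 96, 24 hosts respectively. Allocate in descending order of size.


164 hosts -> /24 (254 usable): 192.168.230.0/24
96 hosts -> /25 (126 usable): 192.168.231.0/25
24 hosts -> /27 (30 usable): 192.168.231.128/27
Allocation: 192.168.230.0/24 (164 hosts, 254 usable); 192.168.231.0/25 (96 hosts, 126 usable); 192.168.231.128/27 (24 hosts, 30 usable)


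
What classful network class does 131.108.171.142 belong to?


First octet: 131
Binary: 10000011
10xxxxxx -> Class B (128-191)
Class B, default mask 255.255.0.0 (/16)


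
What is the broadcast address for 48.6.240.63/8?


Network: 48.0.0.0/8
Host bits = 24
Set all host bits to 1:
Broadcast: 48.255.255.255


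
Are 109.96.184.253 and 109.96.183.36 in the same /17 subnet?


Mask: 255.255.128.0
109.96.184.253 AND mask = 109.96.128.0
109.96.183.36 AND mask = 109.96.128.0
Yes, same subnet (109.96.128.0)


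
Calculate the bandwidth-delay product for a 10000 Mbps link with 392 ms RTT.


BDP = bandwidth * RTT
= 10000 Mbps * 392 ms
= 10000 * 1e6 * 392 / 1000 bits
= 3920000000 bits
= 490000000 bytes
= 478515.625 KB
BDP = 3920000000 bits (490000000 bytes)


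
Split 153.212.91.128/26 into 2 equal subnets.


New prefix = 26 + 1 = 27
Each subnet has 32 addresses
  153.212.91.128/27
  153.212.91.160/27
Subnets: 153.212.91.128/27, 153.212.91.160/27


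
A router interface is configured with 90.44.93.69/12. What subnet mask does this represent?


/12 means 12 network bits, 20 host bits
Binary: 11111111111100000000000000000000
Mask: 255.240.0.0


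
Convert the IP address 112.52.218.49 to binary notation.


112 = 01110000
52 = 00110100
218 = 11011010
49 = 00110001
Binary: 01110000.00110100.11011010.00110001


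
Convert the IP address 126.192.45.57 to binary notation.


126 = 01111110
192 = 11000000
45 = 00101101
57 = 00111001
Binary: 01111110.11000000.00101101.00111001


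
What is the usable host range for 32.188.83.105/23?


Network: 32.188.82.0
Broadcast: 32.188.83.255
First usable = network + 1
Last usable = broadcast - 1
Range: 32.188.82.1 to 32.188.83.254


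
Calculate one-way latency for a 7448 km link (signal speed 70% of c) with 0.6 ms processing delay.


Speed = 0.7 * 3e5 km/s = 210000 km/s
Propagation delay = 7448 / 210000 = 0.0355 s = 35.4667 ms
Processing delay = 0.6 ms
Total one-way latency = 36.0667 ms


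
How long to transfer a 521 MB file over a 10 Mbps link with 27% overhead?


Effective throughput = 10 * (1 - 27/100) = 7.3 Mbps
File size in Mb = 521 * 8 = 4168 Mb
Time = 4168 / 7.3
Time = 570.9589 seconds


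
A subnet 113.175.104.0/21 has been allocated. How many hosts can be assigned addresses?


Host bits = 32 - 21 = 11
Total addresses = 2^11 = 2048
Usable = total - 2 (network and broadcast)
Usable hosts: 2046


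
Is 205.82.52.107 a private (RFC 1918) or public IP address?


RFC 1918 private ranges:
  10.0.0.0/8 (10.0.0.0 - 10.255.255.255)
  172.16.0.0/12 (172.16.0.0 - 172.31.255.255)
  192.168.0.0/16 (192.168.0.0 - 192.168.255.255)
Public (not in any RFC 1918 range)


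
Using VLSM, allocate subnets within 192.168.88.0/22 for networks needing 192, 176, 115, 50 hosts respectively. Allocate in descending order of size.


192 hosts -> /24 (254 usable): 192.168.88.0/24
176 hosts -> /24 (254 usable): 192.168.89.0/24
115 hosts -> /25 (126 usable): 192.168.90.0/25
50 hosts -> /26 (62 usable): 192.168.90.128/26
Allocation: 192.168.88.0/24 (192 hosts, 254 usable); 192.168.89.0/24 (176 hosts, 254 usable); 192.168.90.0/25 (115 hosts, 126 usable); 192.168.90.128/26 (50 hosts, 62 usable)


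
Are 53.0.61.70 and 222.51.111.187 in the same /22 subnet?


Mask: 255.255.252.0
53.0.61.70 AND mask = 53.0.60.0
222.51.111.187 AND mask = 222.51.108.0
No, different subnets (53.0.60.0 vs 222.51.108.0)


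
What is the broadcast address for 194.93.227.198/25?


Network: 194.93.227.128/25
Host bits = 7
Set all host bits to 1:
Broadcast: 194.93.227.255


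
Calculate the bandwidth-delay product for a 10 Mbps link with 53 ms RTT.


BDP = bandwidth * RTT
= 10 Mbps * 53 ms
= 10 * 1e6 * 53 / 1000 bits
= 530000 bits
= 66250 bytes
= 64.6973 KB
BDP = 530000 bits (66250 bytes)


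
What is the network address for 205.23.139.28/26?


IP:   11001101.00010111.10001011.00011100
Mask: 11111111.11111111.11111111.11000000
AND operation:
Net:  11001101.00010111.10001011.00000000
Network: 205.23.139.0/26


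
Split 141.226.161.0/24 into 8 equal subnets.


New prefix = 24 + 3 = 27
Each subnet has 32 addresses
  141.226.161.0/27
  141.226.161.32/27
  141.226.161.64/27
  141.226.161.96/27
  141.226.161.128/27
  141.226.161.160/27
  141.226.161.192/27
  141.226.161.224/27
Subnets: 141.226.161.0/27, 141.226.161.32/27, 141.226.161.64/27, 141.226.161.96/27, 141.226.161.128/27, 141.226.161.160/27, 141.226.161.192/27, 141.226.161.224/27


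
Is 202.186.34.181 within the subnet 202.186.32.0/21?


Subnet network: 202.186.32.0
Test IP AND mask: 202.186.32.0
Yes, 202.186.34.181 is in 202.186.32.0/21


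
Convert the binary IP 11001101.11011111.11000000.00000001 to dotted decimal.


11001101 = 205
11011111 = 223
11000000 = 192
00000001 = 1
IP: 205.223.192.1


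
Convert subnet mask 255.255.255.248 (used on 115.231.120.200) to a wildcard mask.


Subnet mask: 255.255.255.248
Wildcard = 255.255.255.255 - subnet mask
255 - 255 = 0
255 - 255 = 0
255 - 255 = 0
255 - 248 = 7
Wildcard: 0.0.0.7


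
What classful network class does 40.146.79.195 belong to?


First octet: 40
Binary: 00101000
0xxxxxxx -> Class A (1-126)
Class A, default mask 255.0.0.0 (/8)


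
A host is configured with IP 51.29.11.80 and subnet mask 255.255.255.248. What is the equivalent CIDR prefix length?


Binary: 11111111.11111111.11111111.11111000
Count leading 1s
Prefix: /29


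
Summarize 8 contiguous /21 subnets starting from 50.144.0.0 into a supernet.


Original prefix: /21
Number of subnets: 8 = 2^3
New prefix = 21 - 3 = 18
Supernet: 50.144.0.0/18


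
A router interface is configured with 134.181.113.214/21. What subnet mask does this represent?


/21 means 21 network bits, 11 host bits
Binary: 11111111111111111111100000000000
Mask: 255.255.248.0


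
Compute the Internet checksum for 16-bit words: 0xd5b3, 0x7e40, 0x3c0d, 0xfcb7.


Sum all words (with carry folding):
+ 0xd5b3 = 0xd5b3
+ 0x7e40 = 0x53f4
+ 0x3c0d = 0x9001
+ 0xfcb7 = 0x8cb9
One's complement: ~0x8cb9
Checksum = 0x7346


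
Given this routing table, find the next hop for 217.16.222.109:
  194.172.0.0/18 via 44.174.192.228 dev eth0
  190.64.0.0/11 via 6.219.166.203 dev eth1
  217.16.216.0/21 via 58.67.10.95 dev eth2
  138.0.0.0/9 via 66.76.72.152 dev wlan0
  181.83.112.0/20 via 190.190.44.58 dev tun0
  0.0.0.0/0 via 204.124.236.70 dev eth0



Longest prefix match for 217.16.222.109:
  /18 194.172.0.0: no
  /11 190.64.0.0: no
  /21 217.16.216.0: MATCH
  /9 138.0.0.0: no
  /20 181.83.112.0: no
  /0 0.0.0.0: MATCH
Selected: next-hop 58.67.10.95 via eth2 (matched /21)


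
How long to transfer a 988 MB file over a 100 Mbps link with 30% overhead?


Effective throughput = 100 * (1 - 30/100) = 70 Mbps
File size in Mb = 988 * 8 = 7904 Mb
Time = 7904 / 70
Time = 112.9143 seconds


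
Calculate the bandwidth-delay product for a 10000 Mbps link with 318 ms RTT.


BDP = bandwidth * RTT
= 10000 Mbps * 318 ms
= 10000 * 1e6 * 318 / 1000 bits
= 3180000000 bits
= 397500000 bytes
= 388183.5938 KB
BDP = 3180000000 bits (397500000 bytes)


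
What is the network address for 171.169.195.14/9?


IP:   10101011.10101001.11000011.00001110
Mask: 11111111.10000000.00000000.00000000
AND operation:
Net:  10101011.10000000.00000000.00000000
Network: 171.128.0.0/9


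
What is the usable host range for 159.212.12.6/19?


Network: 159.212.0.0
Broadcast: 159.212.31.255
First usable = network + 1
Last usable = broadcast - 1
Range: 159.212.0.1 to 159.212.31.254


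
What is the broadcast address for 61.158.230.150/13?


Network: 61.152.0.0/13
Host bits = 19
Set all host bits to 1:
Broadcast: 61.159.255.255


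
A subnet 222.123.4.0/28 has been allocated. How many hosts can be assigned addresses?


Host bits = 32 - 28 = 4
Total addresses = 2^4 = 16
Usable = total - 2 (network and broadcast)
Usable hosts: 14


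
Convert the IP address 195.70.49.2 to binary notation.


195 = 11000011
70 = 01000110
49 = 00110001
2 = 00000010
Binary: 11000011.01000110.00110001.00000010


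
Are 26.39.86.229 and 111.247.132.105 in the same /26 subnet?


Mask: 255.255.255.192
26.39.86.229 AND mask = 26.39.86.192
111.247.132.105 AND mask = 111.247.132.64
No, different subnets (26.39.86.192 vs 111.247.132.64)


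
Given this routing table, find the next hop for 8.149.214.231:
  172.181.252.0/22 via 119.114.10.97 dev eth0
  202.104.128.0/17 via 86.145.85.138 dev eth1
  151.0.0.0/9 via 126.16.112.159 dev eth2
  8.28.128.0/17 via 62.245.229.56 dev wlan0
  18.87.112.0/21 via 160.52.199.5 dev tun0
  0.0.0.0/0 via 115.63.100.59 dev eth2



Longest prefix match for 8.149.214.231:
  /22 172.181.252.0: no
  /17 202.104.128.0: no
  /9 151.0.0.0: no
  /17 8.28.128.0: no
  /21 18.87.112.0: no
  /0 0.0.0.0: MATCH
Selected: next-hop 115.63.100.59 via eth2 (matched /0)


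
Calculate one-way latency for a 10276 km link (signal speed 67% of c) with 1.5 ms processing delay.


Speed = 0.67 * 3e5 km/s = 201000 km/s
Propagation delay = 10276 / 201000 = 0.0511 s = 51.1244 ms
Processing delay = 1.5 ms
Total one-way latency = 52.6244 ms


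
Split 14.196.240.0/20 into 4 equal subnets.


New prefix = 20 + 2 = 22
Each subnet has 1024 addresses
  14.196.240.0/22
  14.196.244.0/22
  14.196.248.0/22
  14.196.252.0/22
Subnets: 14.196.240.0/22, 14.196.244.0/22, 14.196.248.0/22, 14.196.252.0/22


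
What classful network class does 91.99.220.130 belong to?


First octet: 91
Binary: 01011011
0xxxxxxx -> Class A (1-126)
Class A, default mask 255.0.0.0 (/8)


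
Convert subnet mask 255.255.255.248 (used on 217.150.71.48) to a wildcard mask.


Subnet mask: 255.255.255.248
Wildcard = 255.255.255.255 - subnet mask
255 - 255 = 0
255 - 255 = 0
255 - 255 = 0
255 - 248 = 7
Wildcard: 0.0.0.7


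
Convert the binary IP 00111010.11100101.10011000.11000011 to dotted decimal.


00111010 = 58
11100101 = 229
10011000 = 152
11000011 = 195
IP: 58.229.152.195


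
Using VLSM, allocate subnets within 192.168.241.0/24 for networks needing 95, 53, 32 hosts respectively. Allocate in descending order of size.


95 hosts -> /25 (126 usable): 192.168.241.0/25
53 hosts -> /26 (62 usable): 192.168.241.128/26
32 hosts -> /26 (62 usable): 192.168.241.192/26
Allocation: 192.168.241.0/25 (95 hosts, 126 usable); 192.168.241.128/26 (53 hosts, 62 usable); 192.168.241.192/26 (32 hosts, 62 usable)


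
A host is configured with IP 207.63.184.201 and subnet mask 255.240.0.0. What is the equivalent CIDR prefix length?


Binary: 11111111.11110000.00000000.00000000
Count leading 1s
Prefix: /12


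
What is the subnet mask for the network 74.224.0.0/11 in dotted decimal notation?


/11 means 11 network bits, 21 host bits
Binary: 11111111111000000000000000000000
Mask: 255.224.0.0


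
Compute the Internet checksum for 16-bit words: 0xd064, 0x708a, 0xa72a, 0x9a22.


Sum all words (with carry folding):
+ 0xd064 = 0xd064
+ 0x708a = 0x40ef
+ 0xa72a = 0xe819
+ 0x9a22 = 0x823c
One's complement: ~0x823c
Checksum = 0x7dc3


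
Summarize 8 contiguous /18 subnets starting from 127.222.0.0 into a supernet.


Original prefix: /18
Number of subnets: 8 = 2^3
New prefix = 18 - 3 = 15
Supernet: 127.222.0.0/15


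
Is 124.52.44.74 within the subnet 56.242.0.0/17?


Subnet network: 56.242.0.0
Test IP AND mask: 124.52.0.0
No, 124.52.44.74 is not in 56.242.0.0/17


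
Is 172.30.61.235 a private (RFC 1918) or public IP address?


RFC 1918 private ranges:
  10.0.0.0/8 (10.0.0.0 - 10.255.255.255)
  172.16.0.0/12 (172.16.0.0 - 172.31.255.255)
  192.168.0.0/16 (192.168.0.0 - 192.168.255.255)
Private (in 172.16.0.0/12)


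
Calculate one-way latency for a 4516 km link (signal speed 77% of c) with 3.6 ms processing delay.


Speed = 0.77 * 3e5 km/s = 231000 km/s
Propagation delay = 4516 / 231000 = 0.0195 s = 19.5498 ms
Processing delay = 3.6 ms
Total one-way latency = 23.1498 ms


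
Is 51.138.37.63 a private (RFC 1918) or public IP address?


RFC 1918 private ranges:
  10.0.0.0/8 (10.0.0.0 - 10.255.255.255)
  172.16.0.0/12 (172.16.0.0 - 172.31.255.255)
  192.168.0.0/16 (192.168.0.0 - 192.168.255.255)
Public (not in any RFC 1918 range)


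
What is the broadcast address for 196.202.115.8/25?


Network: 196.202.115.0/25
Host bits = 7
Set all host bits to 1:
Broadcast: 196.202.115.127


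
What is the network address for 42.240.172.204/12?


IP:   00101010.11110000.10101100.11001100
Mask: 11111111.11110000.00000000.00000000
AND operation:
Net:  00101010.11110000.00000000.00000000
Network: 42.240.0.0/12


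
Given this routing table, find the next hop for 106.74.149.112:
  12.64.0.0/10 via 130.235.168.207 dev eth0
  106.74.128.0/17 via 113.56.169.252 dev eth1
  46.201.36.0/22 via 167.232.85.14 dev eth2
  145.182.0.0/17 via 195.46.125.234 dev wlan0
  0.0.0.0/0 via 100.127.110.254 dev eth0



Longest prefix match for 106.74.149.112:
  /10 12.64.0.0: no
  /17 106.74.128.0: MATCH
  /22 46.201.36.0: no
  /17 145.182.0.0: no
  /0 0.0.0.0: MATCH
Selected: next-hop 113.56.169.252 via eth1 (matched /17)


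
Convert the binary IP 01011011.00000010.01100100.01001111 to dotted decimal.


01011011 = 91
00000010 = 2
01100100 = 100
01001111 = 79
IP: 91.2.100.79


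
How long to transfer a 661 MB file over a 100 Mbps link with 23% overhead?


Effective throughput = 100 * (1 - 23/100) = 77 Mbps
File size in Mb = 661 * 8 = 5288 Mb
Time = 5288 / 77
Time = 68.6753 seconds


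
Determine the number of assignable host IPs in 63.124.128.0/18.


Host bits = 32 - 18 = 14
Total addresses = 2^14 = 16384
Usable = total - 2 (network and broadcast)
Usable hosts: 16382


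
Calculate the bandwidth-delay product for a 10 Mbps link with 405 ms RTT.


BDP = bandwidth * RTT
= 10 Mbps * 405 ms
= 10 * 1e6 * 405 / 1000 bits
= 4050000 bits
= 506250 bytes
= 494.3848 KB
BDP = 4050000 bits (506250 bytes)


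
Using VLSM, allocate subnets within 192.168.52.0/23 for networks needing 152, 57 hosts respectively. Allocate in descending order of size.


152 hosts -> /24 (254 usable): 192.168.52.0/24
57 hosts -> /26 (62 usable): 192.168.53.0/26
Allocation: 192.168.52.0/24 (152 hosts, 254 usable); 192.168.53.0/26 (57 hosts, 62 usable)


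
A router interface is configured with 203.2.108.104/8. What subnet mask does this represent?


/8 means 8 network bits, 24 host bits
Binary: 11111111000000000000000000000000
Mask: 255.0.0.0


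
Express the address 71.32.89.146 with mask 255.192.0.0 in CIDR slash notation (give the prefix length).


Binary: 11111111.11000000.00000000.00000000
Count leading 1s
Prefix: /10


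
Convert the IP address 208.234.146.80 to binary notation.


208 = 11010000
234 = 11101010
146 = 10010010
80 = 01010000
Binary: 11010000.11101010.10010010.01010000


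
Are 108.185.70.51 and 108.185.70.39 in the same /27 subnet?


Mask: 255.255.255.224
108.185.70.51 AND mask = 108.185.70.32
108.185.70.39 AND mask = 108.185.70.32
Yes, same subnet (108.185.70.32)


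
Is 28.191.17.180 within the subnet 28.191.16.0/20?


Subnet network: 28.191.16.0
Test IP AND mask: 28.191.16.0
Yes, 28.191.17.180 is in 28.191.16.0/20


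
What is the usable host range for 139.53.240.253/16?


Network: 139.53.0.0
Broadcast: 139.53.255.255
First usable = network + 1
Last usable = broadcast - 1
Range: 139.53.0.1 to 139.53.255.254


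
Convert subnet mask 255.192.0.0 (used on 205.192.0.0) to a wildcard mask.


Subnet mask: 255.192.0.0
Wildcard = 255.255.255.255 - subnet mask
255 - 255 = 0
255 - 192 = 63
255 - 0 = 255
255 - 0 = 255
Wildcard: 0.63.255.255


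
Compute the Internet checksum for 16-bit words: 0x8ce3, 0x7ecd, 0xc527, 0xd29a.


Sum all words (with carry folding):
+ 0x8ce3 = 0x8ce3
+ 0x7ecd = 0x0bb1
+ 0xc527 = 0xd0d8
+ 0xd29a = 0xa373
One's complement: ~0xa373
Checksum = 0x5c8c


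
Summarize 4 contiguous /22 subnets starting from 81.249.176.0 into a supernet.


Original prefix: /22
Number of subnets: 4 = 2^2
New prefix = 22 - 2 = 20
Supernet: 81.249.176.0/20


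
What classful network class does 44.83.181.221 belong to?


First octet: 44
Binary: 00101100
0xxxxxxx -> Class A (1-126)
Class A, default mask 255.0.0.0 (/8)


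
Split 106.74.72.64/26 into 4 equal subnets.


New prefix = 26 + 2 = 28
Each subnet has 16 addresses
  106.74.72.64/28
  106.74.72.80/28
  106.74.72.96/28
  106.74.72.112/28
Subnets: 106.74.72.64/28, 106.74.72.80/28, 106.74.72.96/28, 106.74.72.112/28


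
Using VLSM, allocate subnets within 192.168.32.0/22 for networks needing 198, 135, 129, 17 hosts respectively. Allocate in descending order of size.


198 hosts -> /24 (254 usable): 192.168.32.0/24
135 hosts -> /24 (254 usable): 192.168.33.0/24
129 hosts -> /24 (254 usable): 192.168.34.0/24
17 hosts -> /27 (30 usable): 192.168.35.0/27
Allocation: 192.168.32.0/24 (198 hosts, 254 usable); 192.168.33.0/24 (135 hosts, 254 usable); 192.168.34.0/24 (129 hosts, 254 usable); 192.168.35.0/27 (17 hosts, 30 usable)


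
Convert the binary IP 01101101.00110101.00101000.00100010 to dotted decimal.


01101101 = 109
00110101 = 53
00101000 = 40
00100010 = 34
IP: 109.53.40.34


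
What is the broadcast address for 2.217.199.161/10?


Network: 2.192.0.0/10
Host bits = 22
Set all host bits to 1:
Broadcast: 2.255.255.255


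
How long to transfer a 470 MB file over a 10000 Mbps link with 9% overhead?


Effective throughput = 10000 * (1 - 9/100) = 9100 Mbps
File size in Mb = 470 * 8 = 3760 Mb
Time = 3760 / 9100
Time = 0.4132 seconds


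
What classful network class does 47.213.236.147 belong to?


First octet: 47
Binary: 00101111
0xxxxxxx -> Class A (1-126)
Class A, default mask 255.0.0.0 (/8)


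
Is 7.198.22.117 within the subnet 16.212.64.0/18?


Subnet network: 16.212.64.0
Test IP AND mask: 7.198.0.0
No, 7.198.22.117 is not in 16.212.64.0/18


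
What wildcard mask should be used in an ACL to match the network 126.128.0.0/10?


Subnet mask: 255.192.0.0
Wildcard = 255.255.255.255 - subnet mask
255 - 255 = 0
255 - 192 = 63
255 - 0 = 255
255 - 0 = 255
Wildcard: 0.63.255.255


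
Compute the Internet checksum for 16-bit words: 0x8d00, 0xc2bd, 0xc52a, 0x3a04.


Sum all words (with carry folding):
+ 0x8d00 = 0x8d00
+ 0xc2bd = 0x4fbe
+ 0xc52a = 0x14e9
+ 0x3a04 = 0x4eed
One's complement: ~0x4eed
Checksum = 0xb112


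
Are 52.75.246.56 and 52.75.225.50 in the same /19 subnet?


Mask: 255.255.224.0
52.75.246.56 AND mask = 52.75.224.0
52.75.225.50 AND mask = 52.75.224.0
Yes, same subnet (52.75.224.0)


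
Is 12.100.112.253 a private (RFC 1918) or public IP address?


RFC 1918 private ranges:
  10.0.0.0/8 (10.0.0.0 - 10.255.255.255)
  172.16.0.0/12 (172.16.0.0 - 172.31.255.255)
  192.168.0.0/16 (192.168.0.0 - 192.168.255.255)
Public (not in any RFC 1918 range)


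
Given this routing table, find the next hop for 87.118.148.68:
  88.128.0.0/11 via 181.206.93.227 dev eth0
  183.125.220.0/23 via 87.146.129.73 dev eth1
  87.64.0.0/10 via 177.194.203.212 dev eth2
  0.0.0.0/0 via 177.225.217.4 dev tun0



Longest prefix match for 87.118.148.68:
  /11 88.128.0.0: no
  /23 183.125.220.0: no
  /10 87.64.0.0: MATCH
  /0 0.0.0.0: MATCH
Selected: next-hop 177.194.203.212 via eth2 (matched /10)


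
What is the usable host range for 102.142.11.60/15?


Network: 102.142.0.0
Broadcast: 102.143.255.255
First usable = network + 1
Last usable = broadcast - 1
Range: 102.142.0.1 to 102.143.255.254


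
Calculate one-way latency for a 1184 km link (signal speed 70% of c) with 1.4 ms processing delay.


Speed = 0.7 * 3e5 km/s = 210000 km/s
Propagation delay = 1184 / 210000 = 0.0056 s = 5.6381 ms
Processing delay = 1.4 ms
Total one-way latency = 7.0381 ms


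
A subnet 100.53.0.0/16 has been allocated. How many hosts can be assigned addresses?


Host bits = 32 - 16 = 16
Total addresses = 2^16 = 65536
Usable = total - 2 (network and broadcast)
Usable hosts: 65534


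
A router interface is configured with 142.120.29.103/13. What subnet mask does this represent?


/13 means 13 network bits, 19 host bits
Binary: 11111111111110000000000000000000
Mask: 255.248.0.0


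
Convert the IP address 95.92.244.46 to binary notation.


95 = 01011111
92 = 01011100
244 = 11110100
46 = 00101110
Binary: 01011111.01011100.11110100.00101110


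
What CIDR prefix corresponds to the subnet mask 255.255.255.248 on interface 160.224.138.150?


Binary: 11111111.11111111.11111111.11111000
Count leading 1s
Prefix: /29


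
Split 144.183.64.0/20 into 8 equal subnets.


New prefix = 20 + 3 = 23
Each subnet has 512 addresses
  144.183.64.0/23
  144.183.66.0/23
  144.183.68.0/23
  144.183.70.0/23
  144.183.72.0/23
  144.183.74.0/23
  144.183.76.0/23
  144.183.78.0/23
Subnets: 144.183.64.0/23, 144.183.66.0/23, 144.183.68.0/23, 144.183.70.0/23, 144.183.72.0/23, 144.183.74.0/23, 144.183.76.0/23, 144.183.78.0/23


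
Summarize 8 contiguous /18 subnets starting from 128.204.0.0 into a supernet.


Original prefix: /18
Number of subnets: 8 = 2^3
New prefix = 18 - 3 = 15
Supernet: 128.204.0.0/15


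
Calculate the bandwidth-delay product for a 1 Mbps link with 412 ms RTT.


BDP = bandwidth * RTT
= 1 Mbps * 412 ms
= 1 * 1e6 * 412 / 1000 bits
= 412000 bits
= 51500 bytes
= 50.293 KB
BDP = 412000 bits (51500 bytes)


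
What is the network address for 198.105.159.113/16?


IP:   11000110.01101001.10011111.01110001
Mask: 11111111.11111111.00000000.00000000
AND operation:
Net:  11000110.01101001.00000000.00000000
Network: 198.105.0.0/16


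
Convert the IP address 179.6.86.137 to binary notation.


179 = 10110011
6 = 00000110
86 = 01010110
137 = 10001001
Binary: 10110011.00000110.01010110.10001001


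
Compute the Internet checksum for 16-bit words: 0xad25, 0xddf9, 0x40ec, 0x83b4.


Sum all words (with carry folding):
+ 0xad25 = 0xad25
+ 0xddf9 = 0x8b1f
+ 0x40ec = 0xcc0b
+ 0x83b4 = 0x4fc0
One's complement: ~0x4fc0
Checksum = 0xb03f


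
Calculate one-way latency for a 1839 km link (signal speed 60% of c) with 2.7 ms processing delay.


Speed = 0.6 * 3e5 km/s = 180000 km/s
Propagation delay = 1839 / 180000 = 0.0102 s = 10.2167 ms
Processing delay = 2.7 ms
Total one-way latency = 12.9167 ms


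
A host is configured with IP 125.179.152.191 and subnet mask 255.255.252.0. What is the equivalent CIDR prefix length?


Binary: 11111111.11111111.11111100.00000000
Count leading 1s
Prefix: /22


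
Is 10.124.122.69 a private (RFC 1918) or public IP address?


RFC 1918 private ranges:
  10.0.0.0/8 (10.0.0.0 - 10.255.255.255)
  172.16.0.0/12 (172.16.0.0 - 172.31.255.255)
  192.168.0.0/16 (192.168.0.0 - 192.168.255.255)
Private (in 10.0.0.0/8)


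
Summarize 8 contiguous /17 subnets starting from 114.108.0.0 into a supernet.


Original prefix: /17
Number of subnets: 8 = 2^3
New prefix = 17 - 3 = 14
Supernet: 114.108.0.0/14
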